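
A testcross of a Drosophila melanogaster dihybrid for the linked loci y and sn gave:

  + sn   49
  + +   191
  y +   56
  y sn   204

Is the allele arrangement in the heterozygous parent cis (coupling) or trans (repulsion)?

cis

The two most frequent classes are + + (191) and y sn (204); these are the parental (non-recombinant) types.
So the F1 carried + + on one chromosome and y sn on the other — the recessive alleles are on the same chromosome (cis / coupling).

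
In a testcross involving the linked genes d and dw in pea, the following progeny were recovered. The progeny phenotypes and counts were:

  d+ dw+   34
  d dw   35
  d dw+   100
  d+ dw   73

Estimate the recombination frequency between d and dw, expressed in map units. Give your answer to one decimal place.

28.5 map units

The two most frequent classes, d+ dw (73) and d dw+ (100), are the parental types, so the F1 was d+ dw / d dw+.
The recombinant classes are d+ dw+ and d dw: 34 + 35 = 69.
Recombination frequency = 69/242 = 0.2851 ≈ 28.5%, i.e. 28.5 map units.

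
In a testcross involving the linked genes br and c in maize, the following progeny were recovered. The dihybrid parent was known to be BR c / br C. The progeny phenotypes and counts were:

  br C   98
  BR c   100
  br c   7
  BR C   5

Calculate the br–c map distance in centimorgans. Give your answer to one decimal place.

The recombinant classes are BR C and br c: 5 + 7 = 12.
Recombination frequency = 12/210 = 0.0571 ≈ 5.7%, i.e. 5.7 centimorgans.

5.7 centimorgans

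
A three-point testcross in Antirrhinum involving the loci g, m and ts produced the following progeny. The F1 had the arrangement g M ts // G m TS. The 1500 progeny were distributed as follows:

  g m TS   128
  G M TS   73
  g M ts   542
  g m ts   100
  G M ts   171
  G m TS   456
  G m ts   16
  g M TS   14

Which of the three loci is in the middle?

ts

The two rarest classes, g M TS and G m ts, are the double crossovers. Comparing them with the parentals, only the ts allele has switched, so ts is the middle locus and the order is m – ts – g.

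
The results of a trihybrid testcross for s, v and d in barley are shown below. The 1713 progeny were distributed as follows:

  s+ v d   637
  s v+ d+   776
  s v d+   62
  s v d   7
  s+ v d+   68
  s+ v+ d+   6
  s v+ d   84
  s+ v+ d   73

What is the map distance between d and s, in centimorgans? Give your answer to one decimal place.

9.6 centimorgans

The two most frequent reciprocal classes, s v+ d+ and s+ v d, are the parental types, so the F1 was s v+ d+ / s+ v d.
The two rarest classes, s+ v+ d+ and s v d, are the double crossovers. Comparing them with the parentals, only the s allele has switched, so s is the middle locus and the order is v – s – d.
Crossovers in the s–d interval produce the single-crossover classes s v+ d and s+ v d+ (84 + 68 = 152) plus the double crossovers (13).
RF(s–d) = (152 + 13) / 1713 = 165/1713 = 0.0963 → 9.6 centimorgans.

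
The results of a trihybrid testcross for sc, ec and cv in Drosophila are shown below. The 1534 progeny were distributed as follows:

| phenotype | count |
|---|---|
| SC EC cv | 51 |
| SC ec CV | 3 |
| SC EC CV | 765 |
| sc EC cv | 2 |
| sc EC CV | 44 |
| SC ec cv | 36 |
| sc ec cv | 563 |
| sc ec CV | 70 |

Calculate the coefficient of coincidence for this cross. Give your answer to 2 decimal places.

The two most frequent reciprocal classes, SC EC CV and sc ec cv, are the parental types, so the F1 was SC EC CV / sc ec cv.
The two rarest classes, SC ec CV and sc EC cv, are the double crossovers. Comparing them with the parentals, only the ec allele has switched, so ec is the middle locus and the order is cv – ec – sc.
cv–ec: (121 + 5)/1534 = 0.0821; ec–sc: (80 + 5)/1534 = 0.0554.
Expected DCO frequency = 0.0821 × 0.0554 ≈ 0.00455; observed = 5/1534 ≈ 0.00326.
Coefficient of coincidence = 0.00326/0.00455 ≈ 0.72.

0.72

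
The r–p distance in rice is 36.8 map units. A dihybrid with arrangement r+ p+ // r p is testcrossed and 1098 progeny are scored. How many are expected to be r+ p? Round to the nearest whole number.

202

A map distance of 36.8 map units corresponds to a recombination frequency of 0.368.
The F1 is r+ p+ / r p, so r+ p is a recombinant gamete class with expected frequency r/2 = 0.368/2 = 0.1840.
Expected number = 0.1840 × 1098 = 202.03 ≈ 202.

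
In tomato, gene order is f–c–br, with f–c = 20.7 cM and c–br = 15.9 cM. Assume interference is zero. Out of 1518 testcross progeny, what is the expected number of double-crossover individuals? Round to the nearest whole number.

50

Map distances give recombination frequencies of 0.207 and 0.159 for the two intervals.
With no interference, expected double-crossover frequency = 0.207 × 0.159 = 0.03291.
Expected number = 0.03291 × 1518 = 49.96 ≈ 50.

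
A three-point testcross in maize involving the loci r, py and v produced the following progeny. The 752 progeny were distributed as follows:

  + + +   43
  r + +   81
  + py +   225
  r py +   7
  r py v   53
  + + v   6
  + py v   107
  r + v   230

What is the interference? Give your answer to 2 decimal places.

The two most frequent reciprocal classes, r + v and + py +, are the parental types, so the F1 was r + v / + py +.
The two rarest classes, + + v and r py +, are the double crossovers. Comparing them with the parentals, only the r allele has switched, so r is the middle locus and the order is v – r – py.
v–r: (188 + 13)/752 = 0.2673; r–py: (96 + 13)/752 = 0.1449.
Expected DCO frequency = 0.2673 × 0.1449 ≈ 0.03873; observed = 13/752 ≈ 0.01729.
Coefficient of coincidence = 0.01729/0.03873 ≈ 0.45; interference = 1 − 0.45 = 0.55.

0.55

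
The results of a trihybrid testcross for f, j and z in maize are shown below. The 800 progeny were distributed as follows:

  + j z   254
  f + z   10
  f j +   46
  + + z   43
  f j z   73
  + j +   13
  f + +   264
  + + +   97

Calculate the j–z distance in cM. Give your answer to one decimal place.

The two most frequent reciprocal classes, + j z and f + +, are the parental types, so the F1 was + j z / f + +.
The two rarest classes, + j + and f + z, are the double crossovers. Comparing them with the parentals, only the z allele has switched, so z is the middle locus and the order is f – z – j.
Crossovers in the z–j interval produce the single-crossover classes + + z and f j + (43 + 46 = 89) plus the double crossovers (23).
RF(z–j) = (89 + 23) / 800 = 112/800 = 0.1400 → 14.0 cM.

14.0 cM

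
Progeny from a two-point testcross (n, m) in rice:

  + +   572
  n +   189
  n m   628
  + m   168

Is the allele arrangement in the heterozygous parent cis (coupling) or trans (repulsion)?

cis

The two most frequent classes are + + (572) and n m (628); these are the parental (non-recombinant) types.
So the F1 carried + + on one chromosome and n m on the other — the recessive alleles are on the same chromosome (cis / coupling).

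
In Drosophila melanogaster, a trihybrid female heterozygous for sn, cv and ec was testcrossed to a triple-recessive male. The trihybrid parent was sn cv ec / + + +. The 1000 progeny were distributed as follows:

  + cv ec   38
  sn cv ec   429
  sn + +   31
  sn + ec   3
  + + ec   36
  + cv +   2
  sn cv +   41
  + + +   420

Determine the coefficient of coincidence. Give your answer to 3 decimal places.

The two rarest classes, sn + ec and + cv +, are the double crossovers. Comparing them with the parentals, only the cv allele has switched, so cv is the middle locus and the order is ec – cv – sn.
ec–cv: (77 + 5)/1000 = 0.0820; cv–sn: (69 + 5)/1000 = 0.0740.
Expected DCO frequency = 0.0820 × 0.0740 ≈ 0.00607; observed = 5/1000 ≈ 0.00500.
Coefficient of coincidence = 0.00500/0.00607 ≈ 0.824.

0.824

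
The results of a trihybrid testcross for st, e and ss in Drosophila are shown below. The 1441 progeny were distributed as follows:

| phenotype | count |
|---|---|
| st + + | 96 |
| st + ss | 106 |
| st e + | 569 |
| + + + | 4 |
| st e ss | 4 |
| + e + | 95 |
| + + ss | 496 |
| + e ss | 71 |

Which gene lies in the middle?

The two most frequent reciprocal classes, st e + and + + ss, are the parental types, so the F1 was st e + / + + ss.
The two rarest classes, st e ss and + + +, are the double crossovers. Comparing them with the parentals, only the ss allele has switched, so ss is the middle locus and the order is st – ss – e.

ss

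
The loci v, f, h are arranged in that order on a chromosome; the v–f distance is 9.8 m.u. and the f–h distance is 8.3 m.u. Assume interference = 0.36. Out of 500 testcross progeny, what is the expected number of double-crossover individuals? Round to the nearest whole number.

3

Map distances give recombination frequencies of 0.098 and 0.083 for the two intervals.
With interference 0.36 (so coincidence = 0.64), expected double-crossover frequency = 0.098 × 0.083 × 0.64 = 0.00521.
Expected number = 0.00521 × 500 = 2.60 ≈ 3.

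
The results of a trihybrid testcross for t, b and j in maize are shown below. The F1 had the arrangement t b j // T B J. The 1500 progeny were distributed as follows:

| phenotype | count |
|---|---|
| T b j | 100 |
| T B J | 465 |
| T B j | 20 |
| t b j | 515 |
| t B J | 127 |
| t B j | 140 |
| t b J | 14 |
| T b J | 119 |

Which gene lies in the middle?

The two rarest classes, t b J and T B j, are the double crossovers. Comparing them with the parentals, only the j allele has switched, so j is the middle locus and the order is t – j – b.

j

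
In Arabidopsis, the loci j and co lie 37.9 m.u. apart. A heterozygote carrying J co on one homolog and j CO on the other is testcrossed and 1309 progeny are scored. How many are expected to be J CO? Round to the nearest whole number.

A map distance of 37.9 m.u. corresponds to a recombination frequency of 0.379.
The F1 is J co / j CO, so J CO is a recombinant gamete class with expected frequency r/2 = 0.379/2 = 0.1895.
Expected number = 0.1895 × 1309 = 248.06 ≈ 248.

248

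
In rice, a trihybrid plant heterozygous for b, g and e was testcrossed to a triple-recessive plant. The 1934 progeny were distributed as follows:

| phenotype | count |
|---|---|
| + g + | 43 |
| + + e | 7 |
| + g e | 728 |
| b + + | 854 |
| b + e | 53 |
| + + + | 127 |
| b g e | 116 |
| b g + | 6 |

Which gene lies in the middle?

g

The two most frequent reciprocal classes, + g e and b + +, are the parental types, so the F1 was + g e / b + +.
The two rarest classes, + + e and b g +, are the double crossovers. Comparing them with the parentals, only the g allele has switched, so g is the middle locus and the order is b – g – e.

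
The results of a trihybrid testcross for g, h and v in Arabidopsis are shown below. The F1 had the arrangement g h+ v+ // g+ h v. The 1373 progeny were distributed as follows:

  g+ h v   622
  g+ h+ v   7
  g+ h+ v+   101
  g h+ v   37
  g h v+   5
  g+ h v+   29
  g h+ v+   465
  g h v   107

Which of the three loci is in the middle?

The two rarest classes, g h v+ and g+ h+ v, are the double crossovers. Comparing them with the parentals, only the h allele has switched, so h is the middle locus and the order is g – h – v.

h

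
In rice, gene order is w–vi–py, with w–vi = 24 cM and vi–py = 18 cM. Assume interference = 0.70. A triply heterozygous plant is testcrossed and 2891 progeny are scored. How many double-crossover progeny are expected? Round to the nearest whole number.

37

Map distances give recombination frequencies of 0.240 and 0.180 for the two intervals.
With interference 0.70 (so coincidence = 0.30), expected double-crossover frequency = 0.240 × 0.180 × 0.30 = 0.01296.
Expected number = 0.01296 × 2891 = 37.47 ≈ 37.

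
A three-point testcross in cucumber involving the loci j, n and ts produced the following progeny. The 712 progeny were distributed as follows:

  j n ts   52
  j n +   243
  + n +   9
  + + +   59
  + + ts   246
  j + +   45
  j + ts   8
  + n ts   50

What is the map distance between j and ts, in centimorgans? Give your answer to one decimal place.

18.0 centimorgans

The two most frequent reciprocal classes, + + ts and j n +, are the parental types, so the F1 was + + ts / j n +.
The two rarest classes, j + ts and + n +, are the double crossovers. Comparing them with the parentals, only the j allele has switched, so j is the middle locus and the order is n – j – ts.
Crossovers in the j–ts interval produce the single-crossover classes + + + and j n ts (59 + 52 = 111) plus the double crossovers (17).
RF(j–ts) = (111 + 17) / 712 = 128/712 = 0.1798 → 18.0 centimorgans.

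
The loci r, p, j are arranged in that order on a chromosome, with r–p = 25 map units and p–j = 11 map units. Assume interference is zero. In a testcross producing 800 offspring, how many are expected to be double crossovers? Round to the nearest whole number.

22

Map distances give recombination frequencies of 0.250 and 0.110 for the two intervals.
With no interference, expected double-crossover frequency = 0.250 × 0.110 = 0.02750.
Expected number = 0.02750 × 800 = 22.00 ≈ 22.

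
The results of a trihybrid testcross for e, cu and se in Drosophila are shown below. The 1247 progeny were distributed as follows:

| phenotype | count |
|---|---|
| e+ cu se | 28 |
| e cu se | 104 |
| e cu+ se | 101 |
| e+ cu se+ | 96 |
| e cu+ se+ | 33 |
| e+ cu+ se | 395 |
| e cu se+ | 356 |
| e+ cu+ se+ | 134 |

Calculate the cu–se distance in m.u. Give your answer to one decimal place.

24.0 m.u.

The two most frequent reciprocal classes, e cu se+ and e+ cu+ se, are the parental types, so the F1 was e cu se+ / e+ cu+ se.
The two rarest classes, e cu+ se+ and e+ cu se, are the double crossovers. Comparing them with the parentals, only the cu allele has switched, so cu is the middle locus and the order is se – cu – e.
Crossovers in the se–cu interval produce the single-crossover classes e cu se and e+ cu+ se+ (104 + 134 = 238) plus the double crossovers (61).
RF(se–cu) = (238 + 61) / 1247 = 299/1247 = 0.2398 → 24.0 m.u.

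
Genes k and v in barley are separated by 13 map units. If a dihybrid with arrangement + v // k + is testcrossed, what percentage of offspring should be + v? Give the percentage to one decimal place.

A map distance of 13 map units corresponds to a recombination frequency of 0.130.
The F1 is + v / k +, so + v is a parental gamete class with expected frequency (1 − r)/2 = 0.870/2 = 0.4350.
That is 0.4350 = 43.5% of the progeny.

43.5%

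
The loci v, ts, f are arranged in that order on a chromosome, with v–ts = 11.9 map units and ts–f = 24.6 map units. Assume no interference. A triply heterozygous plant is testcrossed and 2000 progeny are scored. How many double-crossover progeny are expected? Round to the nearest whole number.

Map distances give recombination frequencies of 0.119 and 0.246 for the two intervals.
With no interference, expected double-crossover frequency = 0.119 × 0.246 = 0.02927.
Expected number = 0.02927 × 2000 = 58.55 ≈ 59.

59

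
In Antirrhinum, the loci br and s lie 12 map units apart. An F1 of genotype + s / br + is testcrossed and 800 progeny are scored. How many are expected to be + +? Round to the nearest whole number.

48

A map distance of 12 map units corresponds to a recombination frequency of 0.120.
The F1 is + s / br +, so + + is a recombinant gamete class with expected frequency r/2 = 0.120/2 = 0.0600.
Expected number = 0.0600 × 800 = 48.00 ≈ 48.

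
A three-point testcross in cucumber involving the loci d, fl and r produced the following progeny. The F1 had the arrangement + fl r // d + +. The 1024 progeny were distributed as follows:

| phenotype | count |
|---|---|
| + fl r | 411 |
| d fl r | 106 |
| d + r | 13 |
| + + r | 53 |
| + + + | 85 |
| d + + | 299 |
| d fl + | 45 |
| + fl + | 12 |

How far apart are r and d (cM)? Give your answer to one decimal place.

21.1 cM

The two rarest classes, + fl + and d + r, are the double crossovers. Comparing them with the parentals, only the r allele has switched, so r is the middle locus and the order is fl – r – d.
Crossovers in the r–d interval produce the single-crossover classes d fl r and + + + (106 + 85 = 191) plus the double crossovers (25).
RF(r–d) = (191 + 25) / 1024 = 216/1024 = 0.2109 → 21.1 cM.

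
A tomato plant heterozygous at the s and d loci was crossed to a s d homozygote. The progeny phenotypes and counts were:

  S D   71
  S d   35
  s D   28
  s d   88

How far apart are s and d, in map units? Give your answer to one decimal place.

28.4 map units

The two most frequent classes, S D (71) and s d (88), are the parental types, so the F1 was S D / s d.
The recombinant classes are S d and s D: 35 + 28 = 63.
Recombination frequency = 63/222 = 0.2838 ≈ 28.4%, i.e. 28.4 map units.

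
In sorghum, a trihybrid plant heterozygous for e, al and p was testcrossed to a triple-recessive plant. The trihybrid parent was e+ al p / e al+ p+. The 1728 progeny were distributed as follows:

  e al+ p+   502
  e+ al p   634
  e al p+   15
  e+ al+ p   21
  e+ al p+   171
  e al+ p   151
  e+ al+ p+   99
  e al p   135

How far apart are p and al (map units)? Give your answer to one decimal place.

The two rarest classes, e+ al+ p and e al p+, are the double crossovers. Comparing them with the parentals, only the al allele has switched, so al is the middle locus and the order is p – al – e.
Crossovers in the p–al interval produce the single-crossover classes e+ al p+ and e al+ p (171 + 151 = 322) plus the double crossovers (36).
RF(p–al) = (322 + 36) / 1728 = 358/1728 = 0.2072 → 20.7 map units.

20.7 map units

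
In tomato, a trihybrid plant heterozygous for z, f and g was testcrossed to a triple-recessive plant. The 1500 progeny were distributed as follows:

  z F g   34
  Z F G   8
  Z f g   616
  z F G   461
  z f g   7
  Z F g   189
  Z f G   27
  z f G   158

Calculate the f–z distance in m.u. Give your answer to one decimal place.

The two most frequent reciprocal classes, Z f g and z F G, are the parental types, so the F1 was Z f g / z F G.
The two rarest classes, z f g and Z F G, are the double crossovers. Comparing them with the parentals, only the z allele has switched, so z is the middle locus and the order is f – z – g.
Crossovers in the f–z interval produce the single-crossover classes Z F g and z f G (189 + 158 = 347) plus the double crossovers (15).
RF(f–z) = (347 + 15) / 1500 = 362/1500 = 0.2413 → 24.1 m.u.

24.1 m.u.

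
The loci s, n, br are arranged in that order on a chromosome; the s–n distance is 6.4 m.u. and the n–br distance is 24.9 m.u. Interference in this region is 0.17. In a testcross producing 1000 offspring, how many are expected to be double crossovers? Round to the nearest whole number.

13

Map distances give recombination frequencies of 0.064 and 0.249 for the two intervals.
With interference 0.17 (so coincidence = 0.83), expected double-crossover frequency = 0.064 × 0.249 × 0.83 = 0.01323.
Expected number = 0.01323 × 1000 = 13.23 ≈ 13.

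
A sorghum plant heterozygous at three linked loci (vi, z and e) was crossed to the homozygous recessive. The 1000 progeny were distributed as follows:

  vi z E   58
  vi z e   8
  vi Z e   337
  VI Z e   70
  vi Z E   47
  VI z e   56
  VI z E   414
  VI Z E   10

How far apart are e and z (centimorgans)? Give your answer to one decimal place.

12.1 centimorgans

The two most frequent reciprocal classes, vi Z e and VI z E, are the parental types, so the F1 was vi Z e / VI z E.
The two rarest classes, vi z e and VI Z E, are the double crossovers. Comparing them with the parentals, only the z allele has switched, so z is the middle locus and the order is vi – z – e.
Crossovers in the z–e interval produce the single-crossover classes vi Z E and VI z e (47 + 56 = 103) plus the double crossovers (18).
RF(z–e) = (103 + 18) / 1000 = 121/1000 = 0.1210 → 12.1 centimorgans.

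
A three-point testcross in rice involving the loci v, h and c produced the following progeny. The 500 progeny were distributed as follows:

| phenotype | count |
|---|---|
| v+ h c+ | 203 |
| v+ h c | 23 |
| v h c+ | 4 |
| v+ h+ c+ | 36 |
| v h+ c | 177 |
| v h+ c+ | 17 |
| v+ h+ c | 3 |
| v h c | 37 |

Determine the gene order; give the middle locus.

The two most frequent reciprocal classes, v+ h c+ and v h+ c, are the parental types, so the F1 was v+ h c+ / v h+ c.
The two rarest classes, v h c+ and v+ h+ c, are the double crossovers. Comparing them with the parentals, only the v allele has switched, so v is the middle locus and the order is c – v – h.

v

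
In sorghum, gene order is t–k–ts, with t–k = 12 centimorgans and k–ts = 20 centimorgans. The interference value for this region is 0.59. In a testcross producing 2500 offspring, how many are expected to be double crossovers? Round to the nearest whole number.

25

Map distances give recombination frequencies of 0.120 and 0.200 for the two intervals.
With interference 0.59 (so coincidence = 0.41), expected double-crossover frequency = 0.120 × 0.200 × 0.41 = 0.00984.
Expected number = 0.00984 × 2500 = 24.60 ≈ 25.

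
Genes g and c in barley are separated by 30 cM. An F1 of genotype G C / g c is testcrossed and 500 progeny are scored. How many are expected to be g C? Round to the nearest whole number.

A map distance of 30 cM corresponds to a recombination frequency of 0.300.
The F1 is G C / g c, so g C is a recombinant gamete class with expected frequency r/2 = 0.300/2 = 0.1500.
Expected number = 0.1500 × 500 = 75.00 ≈ 75.

75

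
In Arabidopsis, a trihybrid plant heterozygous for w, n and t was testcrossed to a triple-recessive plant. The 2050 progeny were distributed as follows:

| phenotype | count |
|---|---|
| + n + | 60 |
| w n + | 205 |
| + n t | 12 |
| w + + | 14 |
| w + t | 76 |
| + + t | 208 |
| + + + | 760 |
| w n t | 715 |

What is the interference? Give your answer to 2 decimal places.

0.25

The two most frequent reciprocal classes, + + + and w n t, are the parental types, so the F1 was + + + / w n t.
The two rarest classes, w + + and + n t, are the double crossovers. Comparing them with the parentals, only the w allele has switched, so w is the middle locus and the order is n – w – t.
n–w: (136 + 26)/2050 = 0.0790; w–t: (413 + 26)/2050 = 0.2141.
Expected DCO frequency = 0.0790 × 0.2141 ≈ 0.01691; observed = 26/2050 ≈ 0.01268.
Coefficient of coincidence = 0.01268/0.01691 ≈ 0.75; interference = 1 − 0.75 = 0.25.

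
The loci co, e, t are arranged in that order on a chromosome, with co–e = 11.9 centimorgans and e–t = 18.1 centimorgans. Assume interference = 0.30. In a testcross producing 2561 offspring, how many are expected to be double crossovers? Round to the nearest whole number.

39

Map distances give recombination frequencies of 0.119 and 0.181 for the two intervals.
With interference 0.30 (so coincidence = 0.70), expected double-crossover frequency = 0.119 × 0.181 × 0.70 = 0.01508.
Expected number = 0.01508 × 2561 = 38.61 ≈ 39.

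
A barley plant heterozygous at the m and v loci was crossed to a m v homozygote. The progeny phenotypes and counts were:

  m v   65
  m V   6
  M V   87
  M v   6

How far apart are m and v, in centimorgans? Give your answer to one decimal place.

The two most frequent classes, M V (87) and m v (65), are the parental types, so the F1 was M V / m v.
The recombinant classes are M v and m V: 6 + 6 = 12.
Recombination frequency = 12/164 = 0.0732 ≈ 7.3%, i.e. 7.3 centimorgans.

7.3 centimorgans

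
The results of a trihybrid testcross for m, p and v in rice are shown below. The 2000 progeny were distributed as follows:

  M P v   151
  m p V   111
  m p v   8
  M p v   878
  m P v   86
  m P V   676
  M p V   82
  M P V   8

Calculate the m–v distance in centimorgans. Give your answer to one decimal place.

9.2 centimorgans

The two most frequent reciprocal classes, M p v and m P V, are the parental types, so the F1 was M p v / m P V.
The two rarest classes, m p v and M P V, are the double crossovers. Comparing them with the parentals, only the m allele has switched, so m is the middle locus and the order is p – m – v.
Crossovers in the m–v interval produce the single-crossover classes M p V and m P v (82 + 86 = 168) plus the double crossovers (16).
RF(m–v) = (168 + 16) / 2000 = 184/2000 = 0.0920 → 9.2 centimorgans.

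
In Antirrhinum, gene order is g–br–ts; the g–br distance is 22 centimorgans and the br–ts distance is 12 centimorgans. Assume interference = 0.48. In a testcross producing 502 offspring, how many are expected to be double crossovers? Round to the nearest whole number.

Map distances give recombination frequencies of 0.220 and 0.120 for the two intervals.
With interference 0.48 (so coincidence = 0.52), expected double-crossover frequency = 0.220 × 0.120 × 0.52 = 0.01373.
Expected number = 0.01373 × 502 = 6.89 ≈ 7.

7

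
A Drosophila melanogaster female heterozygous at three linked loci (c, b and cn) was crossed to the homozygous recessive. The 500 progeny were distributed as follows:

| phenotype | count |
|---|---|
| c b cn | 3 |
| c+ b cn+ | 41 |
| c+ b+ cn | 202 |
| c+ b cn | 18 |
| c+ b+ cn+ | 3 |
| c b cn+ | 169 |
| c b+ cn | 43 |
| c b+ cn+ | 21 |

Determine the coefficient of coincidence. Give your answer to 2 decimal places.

0.74

The two most frequent reciprocal classes, c+ b+ cn and c b cn+, are the parental types, so the F1 was c+ b+ cn / c b cn+.
The two rarest classes, c+ b+ cn+ and c b cn, are the double crossovers. Comparing them with the parentals, only the cn allele has switched, so cn is the middle locus and the order is b – cn – c.
b–cn: (39 + 6)/500 = 0.0900; cn–c: (84 + 6)/500 = 0.1800.
Expected DCO frequency = 0.0900 × 0.1800 ≈ 0.01620; observed = 6/500 ≈ 0.01200.
Coefficient of coincidence = 0.01200/0.01620 ≈ 0.74.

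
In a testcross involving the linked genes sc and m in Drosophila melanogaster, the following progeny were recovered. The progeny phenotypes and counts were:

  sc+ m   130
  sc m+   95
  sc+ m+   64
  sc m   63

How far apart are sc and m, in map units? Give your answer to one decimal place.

36.1 map units

The two most frequent classes, sc+ m (130) and sc m+ (95), are the parental types, so the F1 was sc+ m / sc m+.
The recombinant classes are sc+ m+ and sc m: 64 + 63 = 127.
Recombination frequency = 127/352 = 0.3608 ≈ 36.1%, i.e. 36.1 map units.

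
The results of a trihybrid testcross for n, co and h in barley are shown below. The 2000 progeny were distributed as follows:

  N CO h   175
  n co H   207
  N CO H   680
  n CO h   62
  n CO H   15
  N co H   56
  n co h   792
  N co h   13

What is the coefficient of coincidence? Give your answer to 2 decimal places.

0.94

The two most frequent reciprocal classes, N CO H and n co h, are the parental types, so the F1 was N CO H / n co h.
The two rarest classes, n CO H and N co h, are the double crossovers. Comparing them with the parentals, only the n allele has switched, so n is the middle locus and the order is co – n – h.
co–n: (118 + 28)/2000 = 0.0730; n–h: (382 + 28)/2000 = 0.2050.
Expected DCO frequency = 0.0730 × 0.2050 ≈ 0.01496; observed = 28/2000 ≈ 0.01400.
Coefficient of coincidence = 0.01400/0.01496 ≈ 0.94.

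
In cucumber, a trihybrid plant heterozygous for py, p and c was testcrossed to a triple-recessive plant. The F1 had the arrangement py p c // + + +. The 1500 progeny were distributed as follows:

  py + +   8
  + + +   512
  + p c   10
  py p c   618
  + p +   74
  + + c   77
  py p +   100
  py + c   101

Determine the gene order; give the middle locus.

The two rarest classes, + p c and py + +, are the double crossovers. Comparing them with the parentals, only the py allele has switched, so py is the middle locus and the order is p – py – c.

py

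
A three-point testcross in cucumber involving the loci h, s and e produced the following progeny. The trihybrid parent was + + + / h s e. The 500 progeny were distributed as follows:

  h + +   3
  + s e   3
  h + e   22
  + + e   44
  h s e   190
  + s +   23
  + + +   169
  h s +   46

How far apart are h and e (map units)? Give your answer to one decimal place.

The two rarest classes, h + + and + s e, are the double crossovers. Comparing them with the parentals, only the h allele has switched, so h is the middle locus and the order is e – h – s.
Crossovers in the e–h interval produce the single-crossover classes + + e and h s + (44 + 46 = 90) plus the double crossovers (6).
RF(e–h) = (90 + 6) / 500 = 96/500 = 0.1920 → 19.2 map units.

19.2 map units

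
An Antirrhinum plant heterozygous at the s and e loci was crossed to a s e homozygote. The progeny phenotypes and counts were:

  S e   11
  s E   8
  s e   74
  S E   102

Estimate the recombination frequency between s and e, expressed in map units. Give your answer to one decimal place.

9.7 map units

The two most frequent classes, S E (102) and s e (74), are the parental types, so the F1 was S E / s e.
The recombinant classes are S e and s E: 11 + 8 = 19.
Recombination frequency = 19/195 = 0.0974 ≈ 9.7%, i.e. 9.7 map units.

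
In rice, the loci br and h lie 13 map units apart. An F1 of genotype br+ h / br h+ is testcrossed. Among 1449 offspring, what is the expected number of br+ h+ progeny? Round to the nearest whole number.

A map distance of 13 map units corresponds to a recombination frequency of 0.130.
The F1 is br+ h / br h+, so br+ h+ is a recombinant gamete class with expected frequency r/2 = 0.130/2 = 0.0650.
Expected number = 0.0650 × 1449 = 94.19 ≈ 94.

94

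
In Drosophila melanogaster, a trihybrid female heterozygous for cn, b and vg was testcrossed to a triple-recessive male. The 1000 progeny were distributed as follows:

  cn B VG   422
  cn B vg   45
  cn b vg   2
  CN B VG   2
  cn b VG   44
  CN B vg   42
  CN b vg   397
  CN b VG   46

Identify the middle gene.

The two most frequent reciprocal classes, CN b vg and cn B VG, are the parental types, so the F1 was CN b vg / cn B VG.
The two rarest classes, cn b vg and CN B VG, are the double crossovers. Comparing them with the parentals, only the cn allele has switched, so cn is the middle locus and the order is vg – cn – b.

cn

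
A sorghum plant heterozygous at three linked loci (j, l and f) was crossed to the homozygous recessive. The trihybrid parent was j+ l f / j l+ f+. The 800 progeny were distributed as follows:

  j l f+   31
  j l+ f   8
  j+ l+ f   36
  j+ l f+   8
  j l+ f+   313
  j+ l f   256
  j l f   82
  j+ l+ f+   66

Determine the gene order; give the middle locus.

The two rarest classes, j+ l f+ and j l+ f, are the double crossovers. Comparing them with the parentals, only the f allele has switched, so f is the middle locus and the order is l – f – j.

f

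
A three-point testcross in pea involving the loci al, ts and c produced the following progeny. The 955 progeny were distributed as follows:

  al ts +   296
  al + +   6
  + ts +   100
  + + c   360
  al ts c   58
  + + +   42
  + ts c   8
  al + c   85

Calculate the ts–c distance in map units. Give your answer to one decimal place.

11.9 map units

The two most frequent reciprocal classes, al ts + and + + c, are the parental types, so the F1 was al ts + / + + c.
The two rarest classes, al + + and + ts c, are the double crossovers. Comparing them with the parentals, only the ts allele has switched, so ts is the middle locus and the order is c – ts – al.
Crossovers in the c–ts interval produce the single-crossover classes al ts c and + + + (58 + 42 = 100) plus the double crossovers (14).
RF(c–ts) = (100 + 14) / 955 = 114/955 = 0.1194 → 11.9 map units.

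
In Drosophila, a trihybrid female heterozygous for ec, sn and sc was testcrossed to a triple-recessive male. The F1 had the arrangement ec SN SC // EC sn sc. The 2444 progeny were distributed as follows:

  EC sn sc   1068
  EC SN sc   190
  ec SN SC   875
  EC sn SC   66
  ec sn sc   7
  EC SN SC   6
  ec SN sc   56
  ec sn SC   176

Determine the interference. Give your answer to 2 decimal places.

The two rarest classes, EC SN SC and ec sn sc, are the double crossovers. Comparing them with the parentals, only the ec allele has switched, so ec is the middle locus and the order is sn – ec – sc.
sn–ec: (366 + 13)/2444 = 0.1551; ec–sc: (122 + 13)/2444 = 0.0552.
Expected DCO frequency = 0.1551 × 0.0552 ≈ 0.00856; observed = 13/2444 ≈ 0.00532.
Coefficient of coincidence = 0.00532/0.00856 ≈ 0.62; interference = 1 − 0.62 = 0.38.

0.38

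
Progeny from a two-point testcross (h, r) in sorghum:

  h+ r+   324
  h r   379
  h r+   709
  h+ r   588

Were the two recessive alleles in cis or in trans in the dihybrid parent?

The two most frequent classes are h+ r (588) and h r+ (709); these are the parental (non-recombinant) types.
So the F1 carried h+ r on one chromosome and h r+ on the other — the recessive alleles are on opposite chromosomes (trans / repulsion).

trans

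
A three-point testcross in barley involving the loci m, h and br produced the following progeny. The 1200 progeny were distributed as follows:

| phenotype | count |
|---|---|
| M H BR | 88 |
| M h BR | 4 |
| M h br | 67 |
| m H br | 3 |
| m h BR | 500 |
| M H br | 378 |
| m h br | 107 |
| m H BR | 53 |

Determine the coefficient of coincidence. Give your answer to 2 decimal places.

0.33

The two most frequent reciprocal classes, M H br and m h BR, are the parental types, so the F1 was M H br / m h BR.
The two rarest classes, m H br and M h BR, are the double crossovers. Comparing them with the parentals, only the m allele has switched, so m is the middle locus and the order is h – m – br.
h–m: (120 + 7)/1200 = 0.1058; m–br: (195 + 7)/1200 = 0.1683.
Expected DCO frequency = 0.1058 × 0.1683 ≈ 0.01781; observed = 7/1200 ≈ 0.00583.
Coefficient of coincidence = 0.00583/0.01781 ≈ 0.33.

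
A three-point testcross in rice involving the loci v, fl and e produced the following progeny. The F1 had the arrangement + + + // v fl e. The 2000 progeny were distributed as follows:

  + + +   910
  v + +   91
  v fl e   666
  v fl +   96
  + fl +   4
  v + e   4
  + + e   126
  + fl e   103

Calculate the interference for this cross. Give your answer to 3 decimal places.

The two rarest classes, + fl + and v + e, are the double crossovers. Comparing them with the parentals, only the fl allele has switched, so fl is the middle locus and the order is v – fl – e.
v–fl: (194 + 8)/2000 = 0.1010; fl–e: (222 + 8)/2000 = 0.1150.
Expected DCO frequency = 0.1010 × 0.1150 ≈ 0.01162; observed = 8/2000 ≈ 0.00400.
Coefficient of coincidence = 0.00400/0.01162 ≈ 0.344; interference = 1 − 0.344 = 0.656.

0.656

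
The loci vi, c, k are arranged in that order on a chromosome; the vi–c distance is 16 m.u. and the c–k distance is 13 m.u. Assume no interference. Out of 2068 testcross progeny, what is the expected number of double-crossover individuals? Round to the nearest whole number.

43

Map distances give recombination frequencies of 0.160 and 0.130 for the two intervals.
With no interference, expected double-crossover frequency = 0.160 × 0.130 = 0.02080.
Expected number = 0.02080 × 2068 = 43.01 ≈ 43.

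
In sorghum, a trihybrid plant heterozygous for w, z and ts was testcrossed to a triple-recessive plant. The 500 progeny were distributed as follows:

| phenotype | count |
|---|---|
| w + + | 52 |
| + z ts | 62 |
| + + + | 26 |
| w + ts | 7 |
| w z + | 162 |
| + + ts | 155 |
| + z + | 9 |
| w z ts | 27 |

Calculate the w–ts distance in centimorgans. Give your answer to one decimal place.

13.8 centimorgans

The two most frequent reciprocal classes, + + ts and w z +, are the parental types, so the F1 was + + ts / w z +.
The two rarest classes, w + ts and + z +, are the double crossovers. Comparing them with the parentals, only the w allele has switched, so w is the middle locus and the order is z – w – ts.
Crossovers in the w–ts interval produce the single-crossover classes + + + and w z ts (26 + 27 = 53) plus the double crossovers (16).
RF(w–ts) = (53 + 16) / 500 = 69/500 = 0.1380 → 13.8 centimorgans.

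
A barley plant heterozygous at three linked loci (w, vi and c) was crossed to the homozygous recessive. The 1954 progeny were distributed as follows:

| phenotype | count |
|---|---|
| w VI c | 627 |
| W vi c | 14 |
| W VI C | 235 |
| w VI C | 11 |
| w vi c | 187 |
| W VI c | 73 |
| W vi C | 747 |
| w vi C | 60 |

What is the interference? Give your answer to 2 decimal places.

The two most frequent reciprocal classes, W vi C and w VI c, are the parental types, so the F1 was W vi C / w VI c.
The two rarest classes, W vi c and w VI C, are the double crossovers. Comparing them with the parentals, only the c allele has switched, so c is the middle locus and the order is vi – c – w.
vi–c: (422 + 25)/1954 = 0.2288; c–w: (133 + 25)/1954 = 0.0809.
Expected DCO frequency = 0.2288 × 0.0809 ≈ 0.01851; observed = 25/1954 ≈ 0.01279.
Coefficient of coincidence = 0.01279/0.01851 ≈ 0.69; interference = 1 − 0.69 = 0.31.

0.31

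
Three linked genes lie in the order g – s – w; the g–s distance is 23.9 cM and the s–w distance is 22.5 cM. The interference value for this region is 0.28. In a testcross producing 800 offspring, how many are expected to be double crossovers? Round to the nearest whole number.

Map distances give recombination frequencies of 0.239 and 0.225 for the two intervals.
With interference 0.28 (so coincidence = 0.72), expected double-crossover frequency = 0.239 × 0.225 × 0.72 = 0.03872.
Expected number = 0.03872 × 800 = 30.97 ≈ 31.

31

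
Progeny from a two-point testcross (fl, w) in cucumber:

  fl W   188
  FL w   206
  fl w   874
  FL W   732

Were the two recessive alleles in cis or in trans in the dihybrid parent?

The two most frequent classes are FL W (732) and fl w (874); these are the parental (non-recombinant) types.
So the F1 carried FL W on one chromosome and fl w on the other — the recessive alleles are on the same chromosome (cis / coupling).

cis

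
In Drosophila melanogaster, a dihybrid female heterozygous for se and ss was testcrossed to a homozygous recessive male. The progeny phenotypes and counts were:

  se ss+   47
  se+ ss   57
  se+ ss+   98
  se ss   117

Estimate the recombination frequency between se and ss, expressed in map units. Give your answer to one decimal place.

The two most frequent classes, se+ ss+ (98) and se ss (117), are the parental types, so the F1 was se+ ss+ / se ss.
The recombinant classes are se+ ss and se ss+: 57 + 47 = 104.
Recombination frequency = 104/319 = 0.3260 ≈ 32.6%, i.e. 32.6 map units.

32.6 map units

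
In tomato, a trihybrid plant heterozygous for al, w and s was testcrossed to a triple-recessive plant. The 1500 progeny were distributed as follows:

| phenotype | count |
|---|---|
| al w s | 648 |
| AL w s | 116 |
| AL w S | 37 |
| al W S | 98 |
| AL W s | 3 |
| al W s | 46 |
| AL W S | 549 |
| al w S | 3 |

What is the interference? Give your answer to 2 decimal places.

The two most frequent reciprocal classes, al w s and AL W S, are the parental types, so the F1 was al w s / AL W S.
The two rarest classes, al w S and AL W s, are the double crossovers. Comparing them with the parentals, only the s allele has switched, so s is the middle locus and the order is w – s – al.
w–s: (83 + 6)/1500 = 0.0593; s–al: (214 + 6)/1500 = 0.1467.
Expected DCO frequency = 0.0593 × 0.1467 ≈ 0.00870; observed = 6/1500 ≈ 0.00400.
Coefficient of coincidence = 0.00400/0.00870 ≈ 0.46; interference = 1 − 0.46 = 0.54.

0.54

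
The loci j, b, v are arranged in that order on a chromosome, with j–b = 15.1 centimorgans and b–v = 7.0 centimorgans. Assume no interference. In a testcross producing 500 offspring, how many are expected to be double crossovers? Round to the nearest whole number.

5

Map distances give recombination frequencies of 0.151 and 0.070 for the two intervals.
With no interference, expected double-crossover frequency = 0.151 × 0.070 = 0.01057.
Expected number = 0.01057 × 500 = 5.29 ≈ 5.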